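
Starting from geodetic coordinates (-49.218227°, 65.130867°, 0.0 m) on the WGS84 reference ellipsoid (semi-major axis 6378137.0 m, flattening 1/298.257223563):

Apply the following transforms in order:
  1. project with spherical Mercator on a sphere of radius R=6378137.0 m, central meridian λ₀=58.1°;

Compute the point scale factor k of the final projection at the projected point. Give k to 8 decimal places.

1.53097213

start: φ=-49.218227°, λ=65.130867°, h=0.000 m
→ into merc (λ₀=58.1°): φ=-49.21822700°, λ−λ₀=7.03086700°
scale k = 1.53097213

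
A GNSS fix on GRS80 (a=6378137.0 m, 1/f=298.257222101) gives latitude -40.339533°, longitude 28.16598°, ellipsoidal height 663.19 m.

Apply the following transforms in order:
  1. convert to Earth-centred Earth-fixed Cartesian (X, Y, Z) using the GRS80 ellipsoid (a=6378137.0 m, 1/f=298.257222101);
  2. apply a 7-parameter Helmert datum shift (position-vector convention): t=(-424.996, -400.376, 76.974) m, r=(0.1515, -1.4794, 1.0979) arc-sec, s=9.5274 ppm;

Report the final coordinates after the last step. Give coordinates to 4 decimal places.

X=4291971.5045 m, Y=2297898.7083 m, Z=-4107153.2393 m

start: φ=-40.339533°, λ=28.165980°, h=663.190 m
→ ECEF (a=6378137.000, f=1/298.257222101): X=4292338.3802, Y=2298251.3239, Z=-4107223.5566
→ Helmert 7p (PV): X=4291971.5045, Y=2297898.7083, Z=-4107153.2393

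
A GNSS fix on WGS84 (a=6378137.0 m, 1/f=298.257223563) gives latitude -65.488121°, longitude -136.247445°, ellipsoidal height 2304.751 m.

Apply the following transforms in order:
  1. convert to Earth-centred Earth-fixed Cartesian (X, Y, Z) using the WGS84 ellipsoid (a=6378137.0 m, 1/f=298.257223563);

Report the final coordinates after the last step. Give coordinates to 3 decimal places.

X=-1917428.261 m, Y=-1835702.108 m, Z=-5782596.929 m

start: φ=-65.488121°, λ=-136.247445°, h=2304.751 m
→ ECEF (a=6378137.000, f=1/298.257223563): X=-1917428.2607, Y=-1835702.1082, Z=-5782596.9287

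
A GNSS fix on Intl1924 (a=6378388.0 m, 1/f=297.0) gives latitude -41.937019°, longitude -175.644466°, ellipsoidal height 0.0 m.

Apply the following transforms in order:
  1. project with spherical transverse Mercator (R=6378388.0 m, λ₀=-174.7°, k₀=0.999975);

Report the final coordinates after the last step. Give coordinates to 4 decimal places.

start: φ=-41.937019°, λ=-175.644466°, h=0.000 m
→ tm (R=6378388.0, λ₀=-174.7°): E=-78211.1543, N=-4668905.4297

E=-78211.1543 m, N=-4668905.4297 m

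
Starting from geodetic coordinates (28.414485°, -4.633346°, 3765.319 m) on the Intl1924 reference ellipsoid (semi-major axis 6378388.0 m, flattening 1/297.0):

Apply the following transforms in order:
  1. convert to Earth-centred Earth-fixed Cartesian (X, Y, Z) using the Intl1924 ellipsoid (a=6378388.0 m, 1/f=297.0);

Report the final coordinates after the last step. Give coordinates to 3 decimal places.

X=5599201.149 m, Y=-453780.998 m, Z=3018818.771 m

start: φ=28.414485°, λ=-4.633346°, h=3765.319 m
→ ECEF (a=6378388.000, f=1/297.0): X=5599201.1485, Y=-453780.9981, Z=3018818.7711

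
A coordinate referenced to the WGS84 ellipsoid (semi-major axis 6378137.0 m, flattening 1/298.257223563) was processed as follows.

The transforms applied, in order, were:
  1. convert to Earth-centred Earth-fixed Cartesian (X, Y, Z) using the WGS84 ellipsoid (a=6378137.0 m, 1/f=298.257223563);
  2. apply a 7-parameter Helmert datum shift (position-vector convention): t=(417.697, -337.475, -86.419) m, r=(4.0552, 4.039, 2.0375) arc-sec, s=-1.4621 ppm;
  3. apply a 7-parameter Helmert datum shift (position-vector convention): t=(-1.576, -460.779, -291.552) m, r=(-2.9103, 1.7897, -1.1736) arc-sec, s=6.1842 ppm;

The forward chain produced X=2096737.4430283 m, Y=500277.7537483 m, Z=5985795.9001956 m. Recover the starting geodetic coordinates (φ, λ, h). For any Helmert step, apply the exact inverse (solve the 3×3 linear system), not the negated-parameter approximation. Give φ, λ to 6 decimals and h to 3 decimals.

φ=70.321921°, λ=13.444638°, h=3157.749 m

start: X=2096737.4430, Y=500277.7537, Z=5985795.9002 m
→ Helmert⁻¹: X=2096671.2644, Y=500662.9050, Z=5986075.6896
→ Helmert⁻¹: X=2096144.3626, Y=501098.0963, Z=5986202.0552
→ geod (Bowring, a=6378137.000): φ=70.32192100°, λ=13.44463800°, h=3157.7490 m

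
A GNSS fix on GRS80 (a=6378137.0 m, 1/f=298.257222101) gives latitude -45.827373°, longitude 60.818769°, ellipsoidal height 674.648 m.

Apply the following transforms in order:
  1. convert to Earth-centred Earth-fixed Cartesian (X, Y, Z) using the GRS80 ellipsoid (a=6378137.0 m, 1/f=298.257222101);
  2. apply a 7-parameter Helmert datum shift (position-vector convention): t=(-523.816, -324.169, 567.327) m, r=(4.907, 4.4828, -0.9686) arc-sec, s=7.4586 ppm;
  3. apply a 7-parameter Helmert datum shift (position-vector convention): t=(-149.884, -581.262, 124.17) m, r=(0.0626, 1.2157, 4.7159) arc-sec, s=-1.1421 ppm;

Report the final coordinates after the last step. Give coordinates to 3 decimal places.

start: φ=-45.827373°, λ=60.818769°, h=674.648 m
→ ECEF (a=6378137.000, f=1/298.257222101): X=2170957.1105, Y=3887460.1177, Z=-4552381.9483
→ Helmert 7p (PV): X=2170368.8034, Y=3887263.0502, Z=-4551803.2753
→ Helmert 7p (PV): X=2170100.7372, Y=3886728.3518, Z=-4551685.5188

X=2170100.737 m, Y=3886728.352 m, Z=-4551685.519 m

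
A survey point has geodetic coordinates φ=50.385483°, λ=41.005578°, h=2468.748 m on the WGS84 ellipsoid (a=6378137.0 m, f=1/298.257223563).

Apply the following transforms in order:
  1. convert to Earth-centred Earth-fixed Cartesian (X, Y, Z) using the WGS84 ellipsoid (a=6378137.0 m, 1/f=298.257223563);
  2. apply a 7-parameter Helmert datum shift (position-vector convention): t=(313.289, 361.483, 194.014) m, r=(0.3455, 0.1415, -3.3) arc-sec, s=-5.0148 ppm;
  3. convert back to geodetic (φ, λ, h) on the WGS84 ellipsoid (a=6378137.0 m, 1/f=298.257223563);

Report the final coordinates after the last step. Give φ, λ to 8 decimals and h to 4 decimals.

φ=50.38335044°, λ=41.00548844°, h=2888.2681 m

start: φ=50.385483°, λ=41.005578°, h=2468.748 m
→ ECEF (a=6378137.000, f=1/298.257223563): X=3076312.4866, Y=2674723.4977, Z=4892141.8061
→ Helmert 7p (PV): X=3076656.4968, Y=2675014.1559, Z=4892313.6568
→ geod (Bowring, a=6378137.000): φ=50.38335044°, λ=41.00548844°, h=2888.2681 m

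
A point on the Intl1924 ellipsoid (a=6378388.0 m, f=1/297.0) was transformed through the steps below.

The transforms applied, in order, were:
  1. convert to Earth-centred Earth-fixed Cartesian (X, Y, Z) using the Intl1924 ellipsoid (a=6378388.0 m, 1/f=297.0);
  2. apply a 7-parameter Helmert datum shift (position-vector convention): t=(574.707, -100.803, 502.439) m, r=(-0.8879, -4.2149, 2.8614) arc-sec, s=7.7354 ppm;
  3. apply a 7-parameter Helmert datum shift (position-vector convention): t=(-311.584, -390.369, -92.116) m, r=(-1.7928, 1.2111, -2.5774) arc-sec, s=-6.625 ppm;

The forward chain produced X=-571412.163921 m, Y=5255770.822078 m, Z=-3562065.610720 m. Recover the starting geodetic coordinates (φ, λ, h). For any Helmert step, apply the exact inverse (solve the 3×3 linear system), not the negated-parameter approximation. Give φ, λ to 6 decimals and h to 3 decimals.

start: X=-571412.1639, Y=5255770.8221, Z=-3562065.6107 m
→ Helmert⁻¹: X=-571149.1287, Y=5256219.8361, Z=-3561954.7608
→ Helmert⁻¹: X=-571719.2909, Y=5256303.2457, Z=-3562395.3336
→ geod (Bowring, a=6378388.000): φ=-34.14988600°, λ=96.20756300°, h=3781.5850 m

φ=-34.149886°, λ=96.207563°, h=3781.585 m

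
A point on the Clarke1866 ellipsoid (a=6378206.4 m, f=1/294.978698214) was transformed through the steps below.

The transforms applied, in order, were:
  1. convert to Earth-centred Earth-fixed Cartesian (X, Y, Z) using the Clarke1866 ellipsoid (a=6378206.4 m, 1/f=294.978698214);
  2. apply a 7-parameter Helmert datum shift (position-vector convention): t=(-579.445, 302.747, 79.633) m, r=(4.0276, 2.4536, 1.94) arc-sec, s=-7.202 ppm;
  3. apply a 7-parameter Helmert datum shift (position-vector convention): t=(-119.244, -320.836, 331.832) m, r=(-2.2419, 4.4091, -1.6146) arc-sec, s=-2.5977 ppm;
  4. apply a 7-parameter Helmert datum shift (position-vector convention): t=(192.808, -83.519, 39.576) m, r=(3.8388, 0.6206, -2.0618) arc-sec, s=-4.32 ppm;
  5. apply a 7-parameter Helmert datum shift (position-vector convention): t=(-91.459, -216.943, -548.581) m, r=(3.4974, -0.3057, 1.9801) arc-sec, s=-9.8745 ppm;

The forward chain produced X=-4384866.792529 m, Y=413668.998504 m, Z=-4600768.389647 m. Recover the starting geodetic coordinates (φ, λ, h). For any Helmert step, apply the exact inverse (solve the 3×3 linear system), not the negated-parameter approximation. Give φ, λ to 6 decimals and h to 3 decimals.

start: X=-4384866.7925, Y=413668.9985, Z=-4600768.3896 m
→ Helmert⁻¹: X=-4384821.4764, Y=413854.1203, Z=-4600265.7526
→ Helmert⁻¹: X=-4385023.5229, Y=413809.9782, Z=-4600346.0969
→ Helmert⁻¹: X=-4384820.5656, Y=414147.5725, Z=-4600779.1083
→ Helmert⁻¹: X=-4384214.0740, Y=413799.2014, Z=-4600952.1088
→ geod (Bowring, a=6378206.400): φ=-46.44919700°, λ=174.60817400°, h=1883.0080 m

φ=-46.449197°, λ=174.608174°, h=1883.008 m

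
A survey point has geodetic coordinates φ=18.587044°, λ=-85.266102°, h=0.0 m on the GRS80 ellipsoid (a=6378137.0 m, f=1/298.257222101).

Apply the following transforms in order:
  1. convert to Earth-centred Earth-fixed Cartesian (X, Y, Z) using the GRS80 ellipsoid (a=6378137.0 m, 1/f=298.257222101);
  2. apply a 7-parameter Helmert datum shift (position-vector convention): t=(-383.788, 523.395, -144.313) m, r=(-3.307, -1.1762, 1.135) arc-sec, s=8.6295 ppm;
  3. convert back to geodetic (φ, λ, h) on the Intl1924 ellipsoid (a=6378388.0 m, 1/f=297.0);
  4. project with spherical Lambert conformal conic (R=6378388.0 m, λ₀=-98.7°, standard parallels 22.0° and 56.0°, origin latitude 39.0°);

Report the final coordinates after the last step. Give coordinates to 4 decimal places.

E=1438315.7228 m, N=-2113511.7606 m

start: φ=18.587044°, λ=-85.266102°, h=0.000 m
→ ECEF (a=6378137.000, f=1/298.257222101): X=499090.0241, Y=-6026883.8800, Z=2020076.6092
→ Helmert 7p (PV): X=498732.1877, Y=-6026377.3599, Z=2020049.2031
→ geod (Bowring, a=6378388.000): φ=18.58884561°, λ=-85.26908489°, h=-756.9235 m
→ lcc (R=6378388.0, λ₀=-98.7°): E=1438315.7228, N=-2113511.7606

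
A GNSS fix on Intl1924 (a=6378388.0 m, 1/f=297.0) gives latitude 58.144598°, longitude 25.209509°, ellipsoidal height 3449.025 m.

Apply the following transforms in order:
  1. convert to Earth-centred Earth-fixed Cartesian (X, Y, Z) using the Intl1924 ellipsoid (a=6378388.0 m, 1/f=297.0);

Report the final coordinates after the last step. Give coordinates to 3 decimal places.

start: φ=58.144598°, λ=25.209509°, h=3449.025 m
→ ECEF (a=6378388.000, f=1/297.0): X=3054803.5293, Y=1438100.7230, Z=5397298.4215

X=3054803.529 m, Y=1438100.723 m, Z=5397298.421 m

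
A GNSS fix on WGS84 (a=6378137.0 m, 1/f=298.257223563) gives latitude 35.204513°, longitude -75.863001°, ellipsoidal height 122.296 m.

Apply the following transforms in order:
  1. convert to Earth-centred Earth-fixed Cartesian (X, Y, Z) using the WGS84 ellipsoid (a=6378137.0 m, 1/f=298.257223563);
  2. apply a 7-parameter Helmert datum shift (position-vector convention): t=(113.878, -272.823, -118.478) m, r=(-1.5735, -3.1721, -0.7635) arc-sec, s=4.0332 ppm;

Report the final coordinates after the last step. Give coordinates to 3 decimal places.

start: φ=35.204513°, λ=-75.863001°, h=122.296 m
→ ECEF (a=6378137.000, f=1/298.257223563): X=1274323.8040, Y=-5059465.6579, Z=3656500.0293
→ Helmert 7p (PV): X=1274367.8609, Y=-5059735.7098, Z=3656454.4928

X=1274367.861 m, Y=-5059735.710 m, Z=3656454.493 m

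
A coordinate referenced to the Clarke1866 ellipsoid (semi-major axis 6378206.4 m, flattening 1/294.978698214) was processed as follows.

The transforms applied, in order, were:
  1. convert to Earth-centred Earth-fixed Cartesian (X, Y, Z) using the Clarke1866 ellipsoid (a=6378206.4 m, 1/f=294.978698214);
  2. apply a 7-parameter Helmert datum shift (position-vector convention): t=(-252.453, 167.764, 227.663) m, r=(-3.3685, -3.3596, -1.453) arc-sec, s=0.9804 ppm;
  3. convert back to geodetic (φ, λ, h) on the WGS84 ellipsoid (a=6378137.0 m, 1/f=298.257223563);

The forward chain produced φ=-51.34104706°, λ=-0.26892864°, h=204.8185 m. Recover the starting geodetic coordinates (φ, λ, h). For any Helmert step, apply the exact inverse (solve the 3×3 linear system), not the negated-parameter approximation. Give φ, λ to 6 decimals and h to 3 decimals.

start: φ=-51.341047°, λ=-0.268929°, h=204.819 m
→ ECEF (a=6378137.000, f=1/298.257223563): X=3992557.2580, Y=-18739.9646, Z=-4957494.3400
→ Helmert⁻¹: X=3992725.1775, Y=-18798.6187, Z=-4957782.4821
→ geod (Bowring, a=6378206.400): φ=-51.34357200°, λ=-0.26975900°, h=610.3780 m

φ=-51.343572°, λ=-0.269759°, h=610.378 m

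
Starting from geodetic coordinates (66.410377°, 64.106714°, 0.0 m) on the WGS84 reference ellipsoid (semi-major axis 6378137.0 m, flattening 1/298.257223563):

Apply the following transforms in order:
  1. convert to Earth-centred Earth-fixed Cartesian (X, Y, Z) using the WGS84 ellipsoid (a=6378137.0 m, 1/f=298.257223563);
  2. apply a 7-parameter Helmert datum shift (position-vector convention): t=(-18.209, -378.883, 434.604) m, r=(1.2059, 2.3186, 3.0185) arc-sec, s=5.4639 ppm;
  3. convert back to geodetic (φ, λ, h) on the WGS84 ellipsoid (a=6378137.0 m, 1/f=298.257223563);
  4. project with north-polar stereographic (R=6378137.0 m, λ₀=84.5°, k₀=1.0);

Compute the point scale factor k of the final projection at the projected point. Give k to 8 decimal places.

start: φ=66.410377°, λ=64.106714°, h=0.000 m
→ ECEF (a=6378137.000, f=1/298.257223563): X=1117780.2779, Y=2302664.3015, Z=5822410.4879
→ Helmert 7p (PV): X=1117799.9281, Y=2302280.3177, Z=5822877.8024
→ geod (Bowring, a=6378137.000): φ=66.41482209°, λ=64.10256424°, h=293.4820 m
→ into stereo (λ₀=84.5°): φ=66.41482209°, λ−λ₀=-20.39743576°
scale k = 1.04358737

1.04358737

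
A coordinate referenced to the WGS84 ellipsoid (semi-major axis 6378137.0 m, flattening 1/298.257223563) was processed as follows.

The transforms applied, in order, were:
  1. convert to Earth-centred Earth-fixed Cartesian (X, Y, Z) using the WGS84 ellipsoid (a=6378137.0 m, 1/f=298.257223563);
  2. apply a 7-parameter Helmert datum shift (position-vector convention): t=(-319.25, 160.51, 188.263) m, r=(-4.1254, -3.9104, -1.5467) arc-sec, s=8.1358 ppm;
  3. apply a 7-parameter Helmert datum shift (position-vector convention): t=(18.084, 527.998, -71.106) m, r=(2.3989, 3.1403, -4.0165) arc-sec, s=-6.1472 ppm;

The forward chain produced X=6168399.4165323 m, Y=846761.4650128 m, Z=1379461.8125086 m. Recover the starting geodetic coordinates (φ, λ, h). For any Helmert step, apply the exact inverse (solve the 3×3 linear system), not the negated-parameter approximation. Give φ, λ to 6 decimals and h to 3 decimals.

φ=12.572360°, λ=7.811153°, h=260.740 m

start: X=6168399.4165, Y=846761.4650, Z=1379461.8125 m
→ Helmert⁻¹: X=6168381.7657, Y=846374.8284, Z=1379625.4665
→ Helmert⁻¹: X=6168670.6328, Y=846226.1031, Z=1379325.9591
→ geod (Bowring, a=6378137.000): φ=12.57236000°, λ=7.81115300°, h=260.7400 m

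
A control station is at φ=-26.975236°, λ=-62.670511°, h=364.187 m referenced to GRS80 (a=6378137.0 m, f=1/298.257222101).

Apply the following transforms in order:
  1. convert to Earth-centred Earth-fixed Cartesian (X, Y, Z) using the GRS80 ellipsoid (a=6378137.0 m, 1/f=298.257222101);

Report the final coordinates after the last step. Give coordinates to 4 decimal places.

X=2611609.1287 m, Y=-5053516.6094 m, Z=-2875935.6418 m

start: φ=-26.975236°, λ=-62.670511°, h=364.187 m
→ ECEF (a=6378137.000, f=1/298.257222101): X=2611609.1287, Y=-5053516.6094, Z=-2875935.6418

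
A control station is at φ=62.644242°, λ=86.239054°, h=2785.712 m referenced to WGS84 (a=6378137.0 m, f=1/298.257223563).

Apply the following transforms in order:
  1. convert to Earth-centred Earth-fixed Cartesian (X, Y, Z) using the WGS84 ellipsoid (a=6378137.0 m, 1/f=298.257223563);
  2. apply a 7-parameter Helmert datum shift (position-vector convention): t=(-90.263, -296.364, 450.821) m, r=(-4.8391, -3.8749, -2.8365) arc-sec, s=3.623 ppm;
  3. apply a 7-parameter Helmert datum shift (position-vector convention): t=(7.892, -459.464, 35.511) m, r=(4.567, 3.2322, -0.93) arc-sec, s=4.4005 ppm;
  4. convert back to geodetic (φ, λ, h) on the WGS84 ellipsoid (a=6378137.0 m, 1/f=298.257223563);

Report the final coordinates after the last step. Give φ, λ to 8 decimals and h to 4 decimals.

φ=62.65223186°, λ=86.23899482°, h=2919.7107 m

start: φ=62.644242°, λ=86.239054°, h=2785.712 m
→ ECEF (a=6378137.000, f=1/298.257223563): X=192838.6722, Y=2933562.1060, Z=5644340.9436
→ Helmert 7p (PV): X=192683.4143, Y=2933406.1386, Z=5644747.0134
→ Helmert 7p (PV): X=192793.8347, Y=2932833.7309, Z=5644869.2948
→ geod (Bowring, a=6378137.000): φ=62.65223186°, λ=86.23899482°, h=2919.7107 m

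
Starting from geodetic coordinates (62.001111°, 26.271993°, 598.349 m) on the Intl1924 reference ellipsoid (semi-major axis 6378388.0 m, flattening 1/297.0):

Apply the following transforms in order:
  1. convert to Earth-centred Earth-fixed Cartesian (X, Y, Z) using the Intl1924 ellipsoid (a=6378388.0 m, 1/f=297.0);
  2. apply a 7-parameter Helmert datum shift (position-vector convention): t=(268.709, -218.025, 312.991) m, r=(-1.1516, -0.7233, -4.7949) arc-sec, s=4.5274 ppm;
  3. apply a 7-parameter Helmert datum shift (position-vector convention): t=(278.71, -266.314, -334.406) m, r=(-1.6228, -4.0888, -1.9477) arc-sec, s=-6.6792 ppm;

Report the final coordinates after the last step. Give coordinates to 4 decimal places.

start: φ=62.001111°, λ=26.271993°, h=598.349 m
→ ECEF (a=6378388.000, f=1/297.0): X=2692369.5647, Y=1329014.7774, Z=5609224.8221
→ Helmert 7p (PV): X=2692661.6883, Y=1328771.4985, Z=5609565.2295
→ Helmert 7p (PV): X=2692823.7626, Y=1328515.0167, Z=5609236.2785

X=2692823.7626 m, Y=1328515.0167 m, Z=5609236.2785 m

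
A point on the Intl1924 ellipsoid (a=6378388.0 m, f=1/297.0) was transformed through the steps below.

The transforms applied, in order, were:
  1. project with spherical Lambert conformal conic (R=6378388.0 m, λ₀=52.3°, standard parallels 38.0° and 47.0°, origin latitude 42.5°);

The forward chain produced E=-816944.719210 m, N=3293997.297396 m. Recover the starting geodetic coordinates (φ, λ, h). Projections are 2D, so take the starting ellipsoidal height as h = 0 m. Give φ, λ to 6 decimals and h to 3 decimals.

start: E=-816944.7192, N=3293997.2974 m
→ lcc⁻¹: φ=70.04801200°, λ=33.58644400°

φ=70.048012°, λ=33.586444°, h=0.000 m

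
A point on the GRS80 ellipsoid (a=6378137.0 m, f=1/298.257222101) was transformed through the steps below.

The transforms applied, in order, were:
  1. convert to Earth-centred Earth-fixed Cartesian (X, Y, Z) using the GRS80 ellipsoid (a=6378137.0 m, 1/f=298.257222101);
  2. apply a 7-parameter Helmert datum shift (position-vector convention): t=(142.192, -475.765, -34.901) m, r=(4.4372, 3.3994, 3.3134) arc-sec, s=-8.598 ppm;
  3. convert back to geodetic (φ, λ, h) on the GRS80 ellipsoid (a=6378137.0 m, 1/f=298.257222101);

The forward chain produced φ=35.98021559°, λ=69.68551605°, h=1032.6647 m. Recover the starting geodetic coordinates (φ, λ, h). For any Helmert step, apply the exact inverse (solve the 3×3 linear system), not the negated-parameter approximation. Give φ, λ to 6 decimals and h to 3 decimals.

start: φ=35.980216°, λ=69.685516°, h=1032.665 m
→ ECEF (a=6378137.000, f=1/298.257222101): X=1794231.8879, Y=4846673.3322, Z=3727022.1510
→ Helmert⁻¹: X=1794121.5628, Y=4847242.1290, Z=3727014.3914
→ geod (Bowring, a=6378137.000): φ=35.97753800°, λ=69.68885200°, h=1428.7780 m

φ=35.977538°, λ=69.688852°, h=1428.778 m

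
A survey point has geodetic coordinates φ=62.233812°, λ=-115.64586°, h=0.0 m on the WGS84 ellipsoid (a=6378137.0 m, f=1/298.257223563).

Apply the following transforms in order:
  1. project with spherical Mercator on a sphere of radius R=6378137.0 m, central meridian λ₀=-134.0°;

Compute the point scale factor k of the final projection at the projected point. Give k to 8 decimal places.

2.14654672

start: φ=62.233812°, λ=-115.645860°, h=0.000 m
→ into merc (λ₀=-134.0°): φ=62.23381200°, λ−λ₀=18.35414000°
scale k = 2.14654672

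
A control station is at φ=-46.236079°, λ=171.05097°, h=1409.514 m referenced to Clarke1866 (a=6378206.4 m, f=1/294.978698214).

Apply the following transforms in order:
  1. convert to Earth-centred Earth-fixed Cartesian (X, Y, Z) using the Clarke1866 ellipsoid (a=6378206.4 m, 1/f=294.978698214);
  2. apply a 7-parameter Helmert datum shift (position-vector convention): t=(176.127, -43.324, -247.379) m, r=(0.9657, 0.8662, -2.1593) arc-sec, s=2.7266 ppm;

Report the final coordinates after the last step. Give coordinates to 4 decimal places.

start: φ=-46.236079°, λ=171.050970°, h=1409.514 m
→ ECEF (a=6378206.400, f=1/294.978698214): X=-4366704.8905, Y=687636.6267, Z=-4584251.3182
→ Helmert 7p (PV): X=-4366552.7226, Y=687662.3537, Z=-4584489.6393

X=-4366552.7226 m, Y=687662.3537 m, Z=-4584489.6393 m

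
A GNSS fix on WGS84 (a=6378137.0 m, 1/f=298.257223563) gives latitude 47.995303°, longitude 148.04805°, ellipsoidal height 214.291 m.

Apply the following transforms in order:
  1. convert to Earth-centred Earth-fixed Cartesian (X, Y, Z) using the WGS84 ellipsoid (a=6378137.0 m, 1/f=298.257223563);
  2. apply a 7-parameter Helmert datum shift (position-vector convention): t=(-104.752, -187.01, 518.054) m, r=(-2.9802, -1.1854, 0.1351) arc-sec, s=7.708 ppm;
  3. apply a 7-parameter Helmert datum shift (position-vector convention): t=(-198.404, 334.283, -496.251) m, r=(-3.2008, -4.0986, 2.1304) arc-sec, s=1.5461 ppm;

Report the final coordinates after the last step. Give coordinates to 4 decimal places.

X=-3628846.6295 m, Y=2263294.5363 m, Z=4716590.7770 m

start: φ=47.995303°, λ=148.048050°, h=214.291 m
→ ECEF (a=6378137.000, f=1/298.257223563): X=-3628364.2009, Y=2263024.8247, Z=4716686.0911
→ Helmert 7p (PV): X=-3628525.5095, Y=2262921.0308, Z=4717186.9516
→ Helmert 7p (PV): X=-3628846.6295, Y=2263294.5363, Z=4716590.7770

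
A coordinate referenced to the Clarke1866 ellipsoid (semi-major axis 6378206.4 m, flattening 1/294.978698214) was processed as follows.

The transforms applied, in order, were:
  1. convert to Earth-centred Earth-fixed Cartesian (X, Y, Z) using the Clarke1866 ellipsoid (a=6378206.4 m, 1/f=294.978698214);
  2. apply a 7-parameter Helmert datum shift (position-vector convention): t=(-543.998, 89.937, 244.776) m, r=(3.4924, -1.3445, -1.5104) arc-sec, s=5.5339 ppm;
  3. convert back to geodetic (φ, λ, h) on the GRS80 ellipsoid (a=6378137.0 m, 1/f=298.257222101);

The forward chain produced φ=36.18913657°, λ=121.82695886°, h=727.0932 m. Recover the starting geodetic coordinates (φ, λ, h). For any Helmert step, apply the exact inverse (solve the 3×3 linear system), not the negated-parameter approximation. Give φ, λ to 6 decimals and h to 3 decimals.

start: φ=36.189137°, λ=121.826959°, h=727.093 m
→ ECEF (a=6378137.000, f=1/298.257222101): X=-2718107.9335, Y=4379257.0877, Z=3745579.2254
→ Helmert⁻¹: X=-2717556.5512, Y=4379186.4306, Z=3745257.2903
→ geod (Bowring, a=6378206.400): φ=36.19070300°, λ=121.82216500°, h=267.2580 m

φ=36.190703°, λ=121.822165°, h=267.258 m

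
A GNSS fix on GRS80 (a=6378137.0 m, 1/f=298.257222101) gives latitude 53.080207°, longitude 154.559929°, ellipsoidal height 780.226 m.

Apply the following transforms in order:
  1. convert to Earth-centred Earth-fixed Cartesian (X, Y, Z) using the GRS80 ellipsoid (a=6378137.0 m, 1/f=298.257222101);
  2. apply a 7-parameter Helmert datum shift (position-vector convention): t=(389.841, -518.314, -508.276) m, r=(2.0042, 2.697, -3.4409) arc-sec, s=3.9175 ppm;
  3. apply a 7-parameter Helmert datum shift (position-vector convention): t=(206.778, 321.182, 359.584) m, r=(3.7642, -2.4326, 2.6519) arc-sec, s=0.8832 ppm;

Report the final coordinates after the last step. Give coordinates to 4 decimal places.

X=-3467076.4105 m, Y=1649225.4731 m, Z=5076460.3360 m

start: φ=53.080207°, λ=154.559929°, h=780.226 m
→ ECEF (a=6378137.000, f=1/298.257222101): X=-3467669.2116, Y=1649543.3787, Z=5076534.0847
→ Helmert 7p (PV): X=-3467199.0594, Y=1649040.0475, Z=5076107.0655
→ Helmert 7p (PV): X=-3467076.4105, Y=1649225.4731, Z=5076460.3360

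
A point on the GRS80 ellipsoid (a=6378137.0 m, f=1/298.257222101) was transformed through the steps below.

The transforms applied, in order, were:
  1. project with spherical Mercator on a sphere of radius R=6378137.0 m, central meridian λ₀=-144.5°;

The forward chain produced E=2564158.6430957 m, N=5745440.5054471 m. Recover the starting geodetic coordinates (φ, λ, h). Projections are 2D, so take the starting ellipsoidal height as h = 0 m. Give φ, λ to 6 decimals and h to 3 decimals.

start: E=2564158.6431, N=5745440.5054 m
→ merc⁻¹: φ=45.78173300°, λ=-121.46577100°

φ=45.781733°, λ=-121.465771°, h=0.000 m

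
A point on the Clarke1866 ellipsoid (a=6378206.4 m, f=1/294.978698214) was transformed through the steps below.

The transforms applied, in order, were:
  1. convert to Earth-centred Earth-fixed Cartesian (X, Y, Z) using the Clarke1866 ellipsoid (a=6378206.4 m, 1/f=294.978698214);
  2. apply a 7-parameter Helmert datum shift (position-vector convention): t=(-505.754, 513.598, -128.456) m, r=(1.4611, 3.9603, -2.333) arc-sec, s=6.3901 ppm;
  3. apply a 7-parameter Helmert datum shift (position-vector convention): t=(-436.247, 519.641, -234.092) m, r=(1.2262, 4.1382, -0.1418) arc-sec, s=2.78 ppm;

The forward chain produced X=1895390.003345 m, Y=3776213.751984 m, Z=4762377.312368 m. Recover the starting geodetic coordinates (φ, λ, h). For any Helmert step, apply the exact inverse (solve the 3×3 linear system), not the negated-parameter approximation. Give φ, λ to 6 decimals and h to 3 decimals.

φ=48.619418°, λ=63.332240°, h=318.974 m

start: X=1895390.0033, Y=3776213.7520, Z=4762377.3124 m
→ Helmert⁻¹: X=1895722.8341, Y=3775713.2305, Z=4762613.7516
→ Helmert⁻¹: X=1896082.3259, Y=3775230.6921, Z=4762721.4360
→ geod (Bowring, a=6378206.400): φ=48.61941800°, λ=63.33224000°, h=318.9740 m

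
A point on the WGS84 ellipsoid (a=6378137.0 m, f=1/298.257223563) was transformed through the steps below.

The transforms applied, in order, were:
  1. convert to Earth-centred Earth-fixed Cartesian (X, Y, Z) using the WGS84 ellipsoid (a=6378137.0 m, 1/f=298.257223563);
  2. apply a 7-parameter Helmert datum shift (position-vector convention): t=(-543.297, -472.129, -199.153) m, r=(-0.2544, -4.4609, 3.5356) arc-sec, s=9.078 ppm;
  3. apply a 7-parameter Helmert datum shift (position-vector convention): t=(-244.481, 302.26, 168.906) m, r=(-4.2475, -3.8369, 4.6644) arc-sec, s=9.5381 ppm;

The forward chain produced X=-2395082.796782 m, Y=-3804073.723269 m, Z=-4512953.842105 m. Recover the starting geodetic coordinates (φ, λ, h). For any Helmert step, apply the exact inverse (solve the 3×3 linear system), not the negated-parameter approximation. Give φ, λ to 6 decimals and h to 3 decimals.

φ=-45.308106°, λ=-122.192489°, h=1872.035 m

start: X=-2395082.7968, Y=-3804073.7233, Z=-4512953.8421 m
→ Helmert⁻¹: X=-2394985.4526, Y=-3804192.6016, Z=-4513113.4885
→ Helmert⁻¹: X=-2394583.2166, Y=-3803639.3311, Z=-4512826.2711
→ geod (Bowring, a=6378137.000): φ=-45.30810600°, λ=-122.19248900°, h=1872.0350 m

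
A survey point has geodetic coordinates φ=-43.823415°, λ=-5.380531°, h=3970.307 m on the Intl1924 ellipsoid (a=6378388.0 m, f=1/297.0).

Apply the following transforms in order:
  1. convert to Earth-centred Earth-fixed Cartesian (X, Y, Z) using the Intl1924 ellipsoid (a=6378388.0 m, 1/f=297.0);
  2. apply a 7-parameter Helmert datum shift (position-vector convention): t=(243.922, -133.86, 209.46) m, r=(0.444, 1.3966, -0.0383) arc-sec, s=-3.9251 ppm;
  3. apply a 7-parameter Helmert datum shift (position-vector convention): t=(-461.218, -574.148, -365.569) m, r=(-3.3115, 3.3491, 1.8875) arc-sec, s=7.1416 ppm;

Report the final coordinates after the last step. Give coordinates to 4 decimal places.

X=4591539.8080 m, Y=-433211.8023 m, Z=-4397053.6049 m

start: φ=-43.823415°, λ=-5.380531°, h=3970.307 m
→ ECEF (a=6378388.000, f=1/297.0): X=4591839.6121, Y=-432482.4495, Z=-4396783.7177
→ Helmert 7p (PV): X=4592035.6602, Y=-432606.0002, Z=-4396589.0216
→ Helmert 7p (PV): X=4591539.8080, Y=-433211.8023, Z=-4397053.6049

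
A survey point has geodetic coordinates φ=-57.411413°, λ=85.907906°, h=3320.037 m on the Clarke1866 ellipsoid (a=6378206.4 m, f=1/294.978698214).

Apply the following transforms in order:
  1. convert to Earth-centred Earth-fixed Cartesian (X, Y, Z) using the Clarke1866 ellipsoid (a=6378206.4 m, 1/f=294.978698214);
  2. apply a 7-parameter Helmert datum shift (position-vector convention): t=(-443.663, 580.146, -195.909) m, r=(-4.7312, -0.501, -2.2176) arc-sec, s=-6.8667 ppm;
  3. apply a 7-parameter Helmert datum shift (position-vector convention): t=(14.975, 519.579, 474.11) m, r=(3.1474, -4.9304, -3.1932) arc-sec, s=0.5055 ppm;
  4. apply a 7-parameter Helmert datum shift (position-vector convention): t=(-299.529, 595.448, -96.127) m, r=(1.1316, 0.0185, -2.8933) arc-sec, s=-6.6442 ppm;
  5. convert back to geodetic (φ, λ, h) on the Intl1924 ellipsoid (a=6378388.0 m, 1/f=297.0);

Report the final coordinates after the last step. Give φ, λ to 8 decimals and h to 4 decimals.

start: φ=-57.411413°, λ=85.907906°, h=3320.037 m
→ ECEF (a=6378206.400, f=1/294.978698214): X=245862.5555, Y=3436608.9181, Z=-5353312.5062
→ Helmert 7p (PV): X=245467.1544, Y=3437040.0319, Z=-5353549.8851
→ Helmert 7p (PV): X=245663.4299, Y=3437639.2382, Z=-5353020.1680
→ Helmert 7p (PV): X=245410.0084, Y=3438237.7672, Z=-5353061.8912
→ geod (Bowring, a=6378388.000): φ=-57.39696603°, λ=85.91734111°, h=3681.2484 m

φ=-57.39696603°, λ=85.91734111°, h=3681.2484 m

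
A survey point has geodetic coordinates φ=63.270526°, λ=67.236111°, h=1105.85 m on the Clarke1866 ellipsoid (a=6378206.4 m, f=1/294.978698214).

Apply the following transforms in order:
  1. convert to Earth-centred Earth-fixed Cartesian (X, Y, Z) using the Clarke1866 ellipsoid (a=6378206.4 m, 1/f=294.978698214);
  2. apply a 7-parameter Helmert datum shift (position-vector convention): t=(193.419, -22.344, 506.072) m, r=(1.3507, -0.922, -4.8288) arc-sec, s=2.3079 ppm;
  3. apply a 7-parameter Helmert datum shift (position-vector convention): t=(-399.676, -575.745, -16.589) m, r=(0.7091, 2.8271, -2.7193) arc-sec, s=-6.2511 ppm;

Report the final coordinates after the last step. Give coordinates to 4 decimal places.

start: φ=63.270526°, λ=67.236111°, h=1105.850 m
→ ECEF (a=6378206.400, f=1/294.978698214): X=1113231.3792, Y=2652952.0450, Z=5674398.3379
→ Helmert 7p (PV): X=1113464.1105, Y=2652872.6040, Z=5674939.8546
→ Helmert 7p (PV): X=1113170.2293, Y=2652246.0871, Z=5674881.6498

X=1113170.2293 m, Y=2652246.0871 m, Z=5674881.6498 m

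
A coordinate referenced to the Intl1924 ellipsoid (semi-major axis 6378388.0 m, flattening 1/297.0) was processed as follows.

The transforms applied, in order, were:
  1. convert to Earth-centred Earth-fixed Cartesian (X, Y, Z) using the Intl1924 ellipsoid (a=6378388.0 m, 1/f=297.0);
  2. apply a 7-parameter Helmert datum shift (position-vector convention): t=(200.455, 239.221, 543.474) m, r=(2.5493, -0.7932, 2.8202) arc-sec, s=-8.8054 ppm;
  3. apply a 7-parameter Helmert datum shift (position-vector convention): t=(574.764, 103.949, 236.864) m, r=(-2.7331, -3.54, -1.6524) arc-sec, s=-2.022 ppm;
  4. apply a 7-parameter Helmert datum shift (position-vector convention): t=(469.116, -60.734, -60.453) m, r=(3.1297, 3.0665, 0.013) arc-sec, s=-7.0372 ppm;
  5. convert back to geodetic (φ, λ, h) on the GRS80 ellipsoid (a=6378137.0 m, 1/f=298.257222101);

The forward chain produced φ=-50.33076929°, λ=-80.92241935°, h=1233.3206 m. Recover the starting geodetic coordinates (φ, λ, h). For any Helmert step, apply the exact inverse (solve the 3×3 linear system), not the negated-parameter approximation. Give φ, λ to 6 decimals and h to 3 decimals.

start: φ=-50.330769°, λ=-80.922419°, h=1233.321 m
→ ECEF (a=6378137.000, f=1/298.257222101): X=643771.4102, Y=-4029294.3315, Z=-4887306.4685
→ Helmert⁻¹: X=643379.2246, Y=-4029336.1474, Z=-4887209.7053
→ Helmert⁻¹: X=642754.1583, Y=-4029378.3330, Z=-4887520.8740
→ Helmert⁻¹: X=642485.4668, Y=-4029722.2345, Z=-4888060.0557
→ geod (Bowring, a=6378388.000): φ=-50.33437900°, λ=-80.94119700°, h=1756.8230 m

φ=-50.334379°, λ=-80.941197°, h=1756.823 m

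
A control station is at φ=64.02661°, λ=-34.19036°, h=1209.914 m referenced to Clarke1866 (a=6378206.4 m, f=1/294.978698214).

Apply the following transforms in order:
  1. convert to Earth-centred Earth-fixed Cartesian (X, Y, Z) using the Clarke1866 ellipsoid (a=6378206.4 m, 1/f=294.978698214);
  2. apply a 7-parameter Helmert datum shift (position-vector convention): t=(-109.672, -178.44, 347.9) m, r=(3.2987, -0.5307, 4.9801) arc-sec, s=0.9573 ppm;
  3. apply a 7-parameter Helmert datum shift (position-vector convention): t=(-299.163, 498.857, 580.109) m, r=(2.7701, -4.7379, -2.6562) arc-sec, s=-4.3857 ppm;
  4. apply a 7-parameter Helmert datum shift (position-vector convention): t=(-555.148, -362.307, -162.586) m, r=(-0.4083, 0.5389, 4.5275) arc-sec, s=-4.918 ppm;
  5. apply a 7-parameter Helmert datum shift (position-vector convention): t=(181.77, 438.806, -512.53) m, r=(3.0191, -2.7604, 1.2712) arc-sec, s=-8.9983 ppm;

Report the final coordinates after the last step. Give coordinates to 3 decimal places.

X=2316413.498 m, Y=-1574045.723 m, Z=5712081.535 m

start: φ=64.026610°, λ=-34.190360°, h=1209.914 m
→ ECEF (a=6378206.400, f=1/294.978698214): X=2317381.3332, Y=-1574320.8173, Z=5711909.8415
→ Helmert 7p (PV): X=2317297.1942, Y=-1574536.1611, Z=5712243.9945
→ Helmert 7p (PV): X=2316836.3824, Y=-1574136.9539, Z=5712831.1337
→ Helmert 7p (PV): X=2316319.3179, Y=-1574429.3567, Z=5712637.5149
→ Helmert 7p (PV): X=2316413.4976, Y=-1574045.7235, Z=5712081.5347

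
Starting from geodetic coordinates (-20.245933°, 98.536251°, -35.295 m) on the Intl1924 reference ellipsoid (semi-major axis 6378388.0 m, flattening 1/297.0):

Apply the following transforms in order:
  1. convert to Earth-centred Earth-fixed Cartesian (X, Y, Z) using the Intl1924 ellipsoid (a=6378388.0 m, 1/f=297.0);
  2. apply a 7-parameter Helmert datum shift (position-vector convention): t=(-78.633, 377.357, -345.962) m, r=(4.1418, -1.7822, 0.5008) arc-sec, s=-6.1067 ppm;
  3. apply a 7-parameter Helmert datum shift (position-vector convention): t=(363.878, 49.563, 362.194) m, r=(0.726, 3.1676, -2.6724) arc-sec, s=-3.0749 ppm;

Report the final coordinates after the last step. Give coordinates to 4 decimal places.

X=-888292.9540 m, Y=5920796.3007 m, Z=-2193094.2871 m

start: φ=-20.245933°, λ=98.536251°, h=-35.295 m
→ ECEF (a=6378388.000, f=1/297.0): X=-888633.9592, Y=5920362.6224, Z=-2193276.3470
→ Helmert 7p (PV): X=-888702.5892, Y=5920745.7087, Z=-2193497.7131
→ Helmert 7p (PV): X=-888292.9540, Y=5920796.3007, Z=-2193094.2871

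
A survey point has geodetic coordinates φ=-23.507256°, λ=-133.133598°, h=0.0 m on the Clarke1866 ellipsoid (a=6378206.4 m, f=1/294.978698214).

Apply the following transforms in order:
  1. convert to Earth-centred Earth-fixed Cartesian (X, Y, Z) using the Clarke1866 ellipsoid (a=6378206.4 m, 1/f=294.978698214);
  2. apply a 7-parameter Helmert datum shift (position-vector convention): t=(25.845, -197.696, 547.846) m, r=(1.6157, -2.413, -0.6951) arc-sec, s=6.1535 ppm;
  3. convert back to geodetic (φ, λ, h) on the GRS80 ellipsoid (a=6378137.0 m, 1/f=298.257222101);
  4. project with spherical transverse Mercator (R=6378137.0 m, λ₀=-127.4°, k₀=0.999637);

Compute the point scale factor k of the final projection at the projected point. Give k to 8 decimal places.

start: φ=-23.507256°, λ=-133.133598°, h=0.000 m
→ ECEF (a=6378206.400, f=1/294.978698214): X=-4001042.2136, Y=-4270584.6469, Z=-2528186.4285
→ Helmert 7p (PV): X=-4001025.8044, Y=-4270775.3349, Z=-2527734.3986
→ geod (Bowring, a=6378137.000): φ=-23.50148460°, λ=-133.13220433°, h=-31.2883 m
→ into tm (λ₀=-127.4°): φ=-23.50148460°, λ−λ₀=-5.73220433°
scale k = 1.00385678

1.00385678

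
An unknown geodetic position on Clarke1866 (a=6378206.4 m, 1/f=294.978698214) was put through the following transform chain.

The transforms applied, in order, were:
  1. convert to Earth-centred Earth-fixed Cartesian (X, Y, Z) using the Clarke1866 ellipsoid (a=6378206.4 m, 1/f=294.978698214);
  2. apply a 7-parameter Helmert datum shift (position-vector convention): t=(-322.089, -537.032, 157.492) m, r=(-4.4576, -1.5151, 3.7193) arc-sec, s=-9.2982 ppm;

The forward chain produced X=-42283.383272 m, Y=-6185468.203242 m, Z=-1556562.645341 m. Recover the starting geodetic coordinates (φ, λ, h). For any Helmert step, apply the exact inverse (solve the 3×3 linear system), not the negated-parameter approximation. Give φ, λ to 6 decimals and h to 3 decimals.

start: X=-42283.3833, Y=-6185468.2032, Z=-1556562.6453 m
→ Helmert⁻¹: X=-42084.6454, Y=-6184954.2761, Z=-1556867.9664
→ geod (Bowring, a=6378206.400): φ=-14.22094100°, λ=-90.38985500°, h=1118.2820 m

φ=-14.220941°, λ=-90.389855°, h=1118.282 m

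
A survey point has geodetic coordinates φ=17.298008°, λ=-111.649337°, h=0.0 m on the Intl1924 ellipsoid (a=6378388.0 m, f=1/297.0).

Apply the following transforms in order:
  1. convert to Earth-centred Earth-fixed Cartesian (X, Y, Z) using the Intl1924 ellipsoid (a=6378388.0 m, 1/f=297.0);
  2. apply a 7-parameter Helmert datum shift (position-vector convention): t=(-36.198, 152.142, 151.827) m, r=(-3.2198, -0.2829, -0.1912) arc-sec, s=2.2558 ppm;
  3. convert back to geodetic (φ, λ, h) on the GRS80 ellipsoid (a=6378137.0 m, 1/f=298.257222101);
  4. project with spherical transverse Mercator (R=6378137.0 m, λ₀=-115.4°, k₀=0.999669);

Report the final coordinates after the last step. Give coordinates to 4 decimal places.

E=398627.2319 m, N=1929072.6510 m

start: φ=17.298008°, λ=-111.649337°, h=0.000 m
→ ECEF (a=6378388.000, f=1/297.0): X=-2247384.8686, Y=-5661996.8987, Z=1884370.7365
→ Helmert 7p (PV): X=-2247433.9692, Y=-5661826.0306, Z=1884612.1160
→ geod (Bowring, a=6378137.000): φ=17.30000088°, λ=-111.65035917°, h=180.3868 m
→ tm (R=6378137.0, λ₀=-115.4°): E=398627.2319, N=1929072.6510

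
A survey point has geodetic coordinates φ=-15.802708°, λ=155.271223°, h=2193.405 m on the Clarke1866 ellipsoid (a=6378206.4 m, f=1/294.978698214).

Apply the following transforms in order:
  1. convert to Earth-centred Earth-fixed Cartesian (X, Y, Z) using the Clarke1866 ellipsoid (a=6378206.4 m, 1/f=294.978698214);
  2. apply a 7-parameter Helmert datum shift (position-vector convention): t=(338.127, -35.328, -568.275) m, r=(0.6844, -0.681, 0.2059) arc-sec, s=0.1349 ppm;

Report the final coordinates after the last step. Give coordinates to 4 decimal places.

X=-5577331.8257 m, Y=2568802.6526 m, Z=-1726801.7436 m

start: φ=-15.802708°, λ=155.271223°, h=2193.405 m
→ ECEF (a=6378206.400, f=1/294.978698214): X=-5577672.3353, Y=2568837.4742, Z=-1726223.3442
→ Helmert 7p (PV): X=-5577331.8257, Y=2568802.6526, Z=-1726801.7436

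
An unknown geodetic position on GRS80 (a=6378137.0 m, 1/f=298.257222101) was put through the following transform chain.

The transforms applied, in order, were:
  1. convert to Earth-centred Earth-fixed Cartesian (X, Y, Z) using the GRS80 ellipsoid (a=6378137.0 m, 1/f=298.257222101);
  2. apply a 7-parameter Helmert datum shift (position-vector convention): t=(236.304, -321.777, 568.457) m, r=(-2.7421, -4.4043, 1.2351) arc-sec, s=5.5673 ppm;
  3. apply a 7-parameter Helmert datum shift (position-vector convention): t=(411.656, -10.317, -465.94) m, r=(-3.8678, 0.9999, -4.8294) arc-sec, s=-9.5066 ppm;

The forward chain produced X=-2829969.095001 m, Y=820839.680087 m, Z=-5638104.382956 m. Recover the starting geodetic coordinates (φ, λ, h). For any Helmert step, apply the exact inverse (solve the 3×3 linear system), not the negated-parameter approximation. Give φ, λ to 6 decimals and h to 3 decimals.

φ=-62.558338°, λ=163.820503°, h=783.437 m

start: X=-2829969.0950, Y=820839.6801, Z=-5638104.3830 m
→ Helmert⁻¹: X=-2830399.5491, Y=820897.2467, Z=-5637690.3659
→ Helmert⁻¹: X=-2830735.5659, Y=821306.3561, Z=-5638156.0710
→ geod (Bowring, a=6378137.000): φ=-62.55833800°, λ=163.82050300°, h=783.4370 m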